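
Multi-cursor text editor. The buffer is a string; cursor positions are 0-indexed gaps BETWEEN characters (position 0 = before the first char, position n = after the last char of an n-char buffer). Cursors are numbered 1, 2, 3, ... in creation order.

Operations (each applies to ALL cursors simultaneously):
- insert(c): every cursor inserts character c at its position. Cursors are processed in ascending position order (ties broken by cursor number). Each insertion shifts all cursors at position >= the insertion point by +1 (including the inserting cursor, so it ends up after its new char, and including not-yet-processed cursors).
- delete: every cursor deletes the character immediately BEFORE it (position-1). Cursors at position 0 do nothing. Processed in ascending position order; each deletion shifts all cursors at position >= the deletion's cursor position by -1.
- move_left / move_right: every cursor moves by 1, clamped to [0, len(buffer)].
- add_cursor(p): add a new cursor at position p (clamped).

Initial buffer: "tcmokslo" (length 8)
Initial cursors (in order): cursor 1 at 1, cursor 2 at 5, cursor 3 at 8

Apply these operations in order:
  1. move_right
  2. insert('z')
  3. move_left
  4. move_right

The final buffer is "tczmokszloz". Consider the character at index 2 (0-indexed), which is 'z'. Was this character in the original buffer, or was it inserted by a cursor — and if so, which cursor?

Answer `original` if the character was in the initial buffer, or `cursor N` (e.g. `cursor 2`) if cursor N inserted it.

Answer: cursor 1

Derivation:
After op 1 (move_right): buffer="tcmokslo" (len 8), cursors c1@2 c2@6 c3@8, authorship ........
After op 2 (insert('z')): buffer="tczmokszloz" (len 11), cursors c1@3 c2@8 c3@11, authorship ..1....2..3
After op 3 (move_left): buffer="tczmokszloz" (len 11), cursors c1@2 c2@7 c3@10, authorship ..1....2..3
After op 4 (move_right): buffer="tczmokszloz" (len 11), cursors c1@3 c2@8 c3@11, authorship ..1....2..3
Authorship (.=original, N=cursor N): . . 1 . . . . 2 . . 3
Index 2: author = 1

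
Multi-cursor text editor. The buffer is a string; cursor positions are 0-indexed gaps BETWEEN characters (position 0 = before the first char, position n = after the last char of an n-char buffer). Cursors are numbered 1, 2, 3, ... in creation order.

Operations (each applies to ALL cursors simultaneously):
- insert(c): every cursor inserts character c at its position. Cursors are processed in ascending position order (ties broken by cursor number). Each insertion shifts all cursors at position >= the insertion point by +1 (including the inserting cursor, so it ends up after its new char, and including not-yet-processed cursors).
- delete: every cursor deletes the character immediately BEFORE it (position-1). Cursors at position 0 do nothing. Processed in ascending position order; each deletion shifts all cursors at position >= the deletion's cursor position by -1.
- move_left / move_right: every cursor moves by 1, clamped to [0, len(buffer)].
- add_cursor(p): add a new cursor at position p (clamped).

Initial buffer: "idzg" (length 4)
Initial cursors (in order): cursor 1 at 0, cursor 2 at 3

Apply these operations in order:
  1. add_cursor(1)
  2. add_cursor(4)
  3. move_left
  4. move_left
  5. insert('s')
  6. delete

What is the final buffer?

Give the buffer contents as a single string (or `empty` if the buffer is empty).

Answer: idzg

Derivation:
After op 1 (add_cursor(1)): buffer="idzg" (len 4), cursors c1@0 c3@1 c2@3, authorship ....
After op 2 (add_cursor(4)): buffer="idzg" (len 4), cursors c1@0 c3@1 c2@3 c4@4, authorship ....
After op 3 (move_left): buffer="idzg" (len 4), cursors c1@0 c3@0 c2@2 c4@3, authorship ....
After op 4 (move_left): buffer="idzg" (len 4), cursors c1@0 c3@0 c2@1 c4@2, authorship ....
After op 5 (insert('s')): buffer="ssisdszg" (len 8), cursors c1@2 c3@2 c2@4 c4@6, authorship 13.2.4..
After op 6 (delete): buffer="idzg" (len 4), cursors c1@0 c3@0 c2@1 c4@2, authorship ....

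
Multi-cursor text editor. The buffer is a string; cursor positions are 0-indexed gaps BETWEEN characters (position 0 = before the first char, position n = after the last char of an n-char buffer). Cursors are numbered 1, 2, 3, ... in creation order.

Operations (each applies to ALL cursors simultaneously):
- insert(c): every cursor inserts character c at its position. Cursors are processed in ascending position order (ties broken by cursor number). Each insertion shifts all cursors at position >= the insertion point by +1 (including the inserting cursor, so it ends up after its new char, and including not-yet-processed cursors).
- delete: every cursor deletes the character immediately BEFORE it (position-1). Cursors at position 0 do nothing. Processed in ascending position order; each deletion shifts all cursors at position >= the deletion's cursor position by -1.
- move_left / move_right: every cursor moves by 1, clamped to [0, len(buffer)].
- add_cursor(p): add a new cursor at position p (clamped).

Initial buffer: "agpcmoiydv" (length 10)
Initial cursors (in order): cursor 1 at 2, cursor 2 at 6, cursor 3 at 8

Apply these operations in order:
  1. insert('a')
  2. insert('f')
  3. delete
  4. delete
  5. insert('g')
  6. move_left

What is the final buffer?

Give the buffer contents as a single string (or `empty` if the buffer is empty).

After op 1 (insert('a')): buffer="agapcmoaiyadv" (len 13), cursors c1@3 c2@8 c3@11, authorship ..1....2..3..
After op 2 (insert('f')): buffer="agafpcmoafiyafdv" (len 16), cursors c1@4 c2@10 c3@14, authorship ..11....22..33..
After op 3 (delete): buffer="agapcmoaiyadv" (len 13), cursors c1@3 c2@8 c3@11, authorship ..1....2..3..
After op 4 (delete): buffer="agpcmoiydv" (len 10), cursors c1@2 c2@6 c3@8, authorship ..........
After op 5 (insert('g')): buffer="aggpcmogiygdv" (len 13), cursors c1@3 c2@8 c3@11, authorship ..1....2..3..
After op 6 (move_left): buffer="aggpcmogiygdv" (len 13), cursors c1@2 c2@7 c3@10, authorship ..1....2..3..

Answer: aggpcmogiygdv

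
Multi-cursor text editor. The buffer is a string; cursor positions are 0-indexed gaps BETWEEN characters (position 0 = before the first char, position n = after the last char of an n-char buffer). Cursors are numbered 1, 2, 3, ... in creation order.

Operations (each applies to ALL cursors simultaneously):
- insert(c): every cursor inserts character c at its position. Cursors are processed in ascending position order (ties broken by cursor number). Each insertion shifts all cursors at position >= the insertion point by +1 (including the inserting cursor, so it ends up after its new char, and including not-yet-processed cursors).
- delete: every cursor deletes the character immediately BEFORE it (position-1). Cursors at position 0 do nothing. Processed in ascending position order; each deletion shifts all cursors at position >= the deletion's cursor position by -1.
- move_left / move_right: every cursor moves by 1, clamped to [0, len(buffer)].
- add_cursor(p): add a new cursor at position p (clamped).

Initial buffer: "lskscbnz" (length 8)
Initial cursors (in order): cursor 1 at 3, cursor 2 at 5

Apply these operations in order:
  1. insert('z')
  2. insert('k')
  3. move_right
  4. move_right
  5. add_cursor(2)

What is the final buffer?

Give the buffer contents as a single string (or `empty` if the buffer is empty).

Answer: lskzksczkbnz

Derivation:
After op 1 (insert('z')): buffer="lskzsczbnz" (len 10), cursors c1@4 c2@7, authorship ...1..2...
After op 2 (insert('k')): buffer="lskzksczkbnz" (len 12), cursors c1@5 c2@9, authorship ...11..22...
After op 3 (move_right): buffer="lskzksczkbnz" (len 12), cursors c1@6 c2@10, authorship ...11..22...
After op 4 (move_right): buffer="lskzksczkbnz" (len 12), cursors c1@7 c2@11, authorship ...11..22...
After op 5 (add_cursor(2)): buffer="lskzksczkbnz" (len 12), cursors c3@2 c1@7 c2@11, authorship ...11..22...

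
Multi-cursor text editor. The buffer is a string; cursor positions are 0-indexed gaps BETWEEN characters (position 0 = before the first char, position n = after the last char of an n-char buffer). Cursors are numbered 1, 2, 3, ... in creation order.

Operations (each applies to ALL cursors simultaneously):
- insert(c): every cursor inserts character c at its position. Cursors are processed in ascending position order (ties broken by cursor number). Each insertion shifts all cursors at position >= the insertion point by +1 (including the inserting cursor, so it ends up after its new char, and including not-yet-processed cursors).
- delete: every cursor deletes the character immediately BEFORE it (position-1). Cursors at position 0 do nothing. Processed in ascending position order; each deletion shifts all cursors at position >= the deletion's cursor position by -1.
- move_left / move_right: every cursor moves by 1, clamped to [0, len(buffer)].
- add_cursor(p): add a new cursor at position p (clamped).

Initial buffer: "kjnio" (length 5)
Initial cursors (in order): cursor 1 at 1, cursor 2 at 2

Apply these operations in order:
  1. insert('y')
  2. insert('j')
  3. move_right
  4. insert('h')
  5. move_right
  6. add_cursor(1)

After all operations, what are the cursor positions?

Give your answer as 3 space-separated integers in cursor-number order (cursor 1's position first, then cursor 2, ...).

Answer: 6 10 1

Derivation:
After op 1 (insert('y')): buffer="kyjynio" (len 7), cursors c1@2 c2@4, authorship .1.2...
After op 2 (insert('j')): buffer="kyjjyjnio" (len 9), cursors c1@3 c2@6, authorship .11.22...
After op 3 (move_right): buffer="kyjjyjnio" (len 9), cursors c1@4 c2@7, authorship .11.22...
After op 4 (insert('h')): buffer="kyjjhyjnhio" (len 11), cursors c1@5 c2@9, authorship .11.122.2..
After op 5 (move_right): buffer="kyjjhyjnhio" (len 11), cursors c1@6 c2@10, authorship .11.122.2..
After op 6 (add_cursor(1)): buffer="kyjjhyjnhio" (len 11), cursors c3@1 c1@6 c2@10, authorship .11.122.2..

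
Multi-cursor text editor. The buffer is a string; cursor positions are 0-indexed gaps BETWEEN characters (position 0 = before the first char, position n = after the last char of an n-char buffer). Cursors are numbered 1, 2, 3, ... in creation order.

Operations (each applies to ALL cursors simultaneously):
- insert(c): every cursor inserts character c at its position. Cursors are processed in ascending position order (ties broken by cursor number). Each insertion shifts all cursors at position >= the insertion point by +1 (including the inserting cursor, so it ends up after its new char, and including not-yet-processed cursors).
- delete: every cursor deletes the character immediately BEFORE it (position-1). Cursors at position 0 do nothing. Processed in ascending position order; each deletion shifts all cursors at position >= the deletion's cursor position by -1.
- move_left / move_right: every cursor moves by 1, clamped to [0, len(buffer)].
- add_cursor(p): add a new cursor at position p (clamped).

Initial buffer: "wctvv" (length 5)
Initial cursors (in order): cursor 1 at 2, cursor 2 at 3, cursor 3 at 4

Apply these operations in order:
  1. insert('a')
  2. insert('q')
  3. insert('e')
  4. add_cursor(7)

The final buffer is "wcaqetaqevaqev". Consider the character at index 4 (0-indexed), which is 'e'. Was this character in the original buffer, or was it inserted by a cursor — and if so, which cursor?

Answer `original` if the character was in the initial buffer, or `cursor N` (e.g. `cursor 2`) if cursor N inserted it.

After op 1 (insert('a')): buffer="wcatavav" (len 8), cursors c1@3 c2@5 c3@7, authorship ..1.2.3.
After op 2 (insert('q')): buffer="wcaqtaqvaqv" (len 11), cursors c1@4 c2@7 c3@10, authorship ..11.22.33.
After op 3 (insert('e')): buffer="wcaqetaqevaqev" (len 14), cursors c1@5 c2@9 c3@13, authorship ..111.222.333.
After op 4 (add_cursor(7)): buffer="wcaqetaqevaqev" (len 14), cursors c1@5 c4@7 c2@9 c3@13, authorship ..111.222.333.
Authorship (.=original, N=cursor N): . . 1 1 1 . 2 2 2 . 3 3 3 .
Index 4: author = 1

Answer: cursor 1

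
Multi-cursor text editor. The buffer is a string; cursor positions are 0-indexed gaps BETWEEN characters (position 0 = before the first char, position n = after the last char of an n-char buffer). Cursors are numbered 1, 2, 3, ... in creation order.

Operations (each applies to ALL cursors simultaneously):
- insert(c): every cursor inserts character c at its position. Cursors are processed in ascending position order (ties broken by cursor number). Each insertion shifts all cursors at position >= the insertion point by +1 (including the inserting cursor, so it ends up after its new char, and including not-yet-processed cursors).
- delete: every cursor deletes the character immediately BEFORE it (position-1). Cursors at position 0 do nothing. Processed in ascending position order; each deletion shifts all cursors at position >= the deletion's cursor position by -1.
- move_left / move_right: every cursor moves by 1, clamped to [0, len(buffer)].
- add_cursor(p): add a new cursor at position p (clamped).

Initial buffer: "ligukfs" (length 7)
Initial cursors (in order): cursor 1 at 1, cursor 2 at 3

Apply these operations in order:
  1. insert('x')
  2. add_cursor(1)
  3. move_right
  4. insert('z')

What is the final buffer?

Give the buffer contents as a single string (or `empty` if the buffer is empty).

Answer: lxzizgxuzkfs

Derivation:
After op 1 (insert('x')): buffer="lxigxukfs" (len 9), cursors c1@2 c2@5, authorship .1..2....
After op 2 (add_cursor(1)): buffer="lxigxukfs" (len 9), cursors c3@1 c1@2 c2@5, authorship .1..2....
After op 3 (move_right): buffer="lxigxukfs" (len 9), cursors c3@2 c1@3 c2@6, authorship .1..2....
After op 4 (insert('z')): buffer="lxzizgxuzkfs" (len 12), cursors c3@3 c1@5 c2@9, authorship .13.1.2.2...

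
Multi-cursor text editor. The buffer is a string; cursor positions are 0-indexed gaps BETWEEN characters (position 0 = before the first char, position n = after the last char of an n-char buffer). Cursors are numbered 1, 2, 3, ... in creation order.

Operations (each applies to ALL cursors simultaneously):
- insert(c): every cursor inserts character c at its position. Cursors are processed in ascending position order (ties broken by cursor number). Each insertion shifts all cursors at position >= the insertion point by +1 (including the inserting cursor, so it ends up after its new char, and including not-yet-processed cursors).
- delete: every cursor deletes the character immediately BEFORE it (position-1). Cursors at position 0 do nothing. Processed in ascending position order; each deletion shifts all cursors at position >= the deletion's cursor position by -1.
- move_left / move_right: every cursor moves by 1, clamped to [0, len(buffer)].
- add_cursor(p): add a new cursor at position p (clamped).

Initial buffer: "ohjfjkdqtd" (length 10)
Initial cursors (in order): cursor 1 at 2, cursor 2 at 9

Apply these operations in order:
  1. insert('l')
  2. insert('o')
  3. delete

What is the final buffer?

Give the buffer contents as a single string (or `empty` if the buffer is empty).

After op 1 (insert('l')): buffer="ohljfjkdqtld" (len 12), cursors c1@3 c2@11, authorship ..1.......2.
After op 2 (insert('o')): buffer="ohlojfjkdqtlod" (len 14), cursors c1@4 c2@13, authorship ..11.......22.
After op 3 (delete): buffer="ohljfjkdqtld" (len 12), cursors c1@3 c2@11, authorship ..1.......2.

Answer: ohljfjkdqtld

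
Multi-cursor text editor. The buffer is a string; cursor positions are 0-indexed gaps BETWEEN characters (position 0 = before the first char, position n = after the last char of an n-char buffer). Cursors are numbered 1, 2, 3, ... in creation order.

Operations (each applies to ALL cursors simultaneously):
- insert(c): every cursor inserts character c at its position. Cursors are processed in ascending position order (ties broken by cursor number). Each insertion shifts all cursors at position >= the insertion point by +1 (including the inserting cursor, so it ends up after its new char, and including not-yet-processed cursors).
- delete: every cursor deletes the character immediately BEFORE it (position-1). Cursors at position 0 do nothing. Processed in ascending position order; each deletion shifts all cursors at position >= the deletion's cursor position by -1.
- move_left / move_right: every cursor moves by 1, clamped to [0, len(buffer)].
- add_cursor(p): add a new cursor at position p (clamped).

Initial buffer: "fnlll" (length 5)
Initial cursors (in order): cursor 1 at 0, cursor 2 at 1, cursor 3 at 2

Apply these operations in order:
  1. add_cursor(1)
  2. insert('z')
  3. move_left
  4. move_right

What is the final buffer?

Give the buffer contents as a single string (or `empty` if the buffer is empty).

Answer: zfzznzlll

Derivation:
After op 1 (add_cursor(1)): buffer="fnlll" (len 5), cursors c1@0 c2@1 c4@1 c3@2, authorship .....
After op 2 (insert('z')): buffer="zfzznzlll" (len 9), cursors c1@1 c2@4 c4@4 c3@6, authorship 1.24.3...
After op 3 (move_left): buffer="zfzznzlll" (len 9), cursors c1@0 c2@3 c4@3 c3@5, authorship 1.24.3...
After op 4 (move_right): buffer="zfzznzlll" (len 9), cursors c1@1 c2@4 c4@4 c3@6, authorship 1.24.3...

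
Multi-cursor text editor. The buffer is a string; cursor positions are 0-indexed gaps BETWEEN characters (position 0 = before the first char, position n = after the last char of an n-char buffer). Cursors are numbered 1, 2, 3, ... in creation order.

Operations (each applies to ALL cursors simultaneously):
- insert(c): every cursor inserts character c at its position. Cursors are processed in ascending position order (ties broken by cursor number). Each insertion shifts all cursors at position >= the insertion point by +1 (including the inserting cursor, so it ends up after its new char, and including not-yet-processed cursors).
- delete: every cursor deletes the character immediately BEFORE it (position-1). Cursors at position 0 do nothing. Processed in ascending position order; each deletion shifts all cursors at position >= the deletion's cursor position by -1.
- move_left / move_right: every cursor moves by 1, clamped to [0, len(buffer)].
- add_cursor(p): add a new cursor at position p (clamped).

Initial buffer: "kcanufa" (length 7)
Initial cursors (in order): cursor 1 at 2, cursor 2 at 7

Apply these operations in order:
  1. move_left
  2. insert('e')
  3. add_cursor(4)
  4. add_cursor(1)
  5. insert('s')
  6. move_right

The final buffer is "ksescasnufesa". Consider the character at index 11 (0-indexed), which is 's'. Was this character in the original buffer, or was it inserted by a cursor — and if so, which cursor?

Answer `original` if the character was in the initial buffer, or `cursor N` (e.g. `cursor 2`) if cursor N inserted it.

After op 1 (move_left): buffer="kcanufa" (len 7), cursors c1@1 c2@6, authorship .......
After op 2 (insert('e')): buffer="kecanufea" (len 9), cursors c1@2 c2@8, authorship .1.....2.
After op 3 (add_cursor(4)): buffer="kecanufea" (len 9), cursors c1@2 c3@4 c2@8, authorship .1.....2.
After op 4 (add_cursor(1)): buffer="kecanufea" (len 9), cursors c4@1 c1@2 c3@4 c2@8, authorship .1.....2.
After op 5 (insert('s')): buffer="ksescasnufesa" (len 13), cursors c4@2 c1@4 c3@7 c2@12, authorship .411..3...22.
After op 6 (move_right): buffer="ksescasnufesa" (len 13), cursors c4@3 c1@5 c3@8 c2@13, authorship .411..3...22.
Authorship (.=original, N=cursor N): . 4 1 1 . . 3 . . . 2 2 .
Index 11: author = 2

Answer: cursor 2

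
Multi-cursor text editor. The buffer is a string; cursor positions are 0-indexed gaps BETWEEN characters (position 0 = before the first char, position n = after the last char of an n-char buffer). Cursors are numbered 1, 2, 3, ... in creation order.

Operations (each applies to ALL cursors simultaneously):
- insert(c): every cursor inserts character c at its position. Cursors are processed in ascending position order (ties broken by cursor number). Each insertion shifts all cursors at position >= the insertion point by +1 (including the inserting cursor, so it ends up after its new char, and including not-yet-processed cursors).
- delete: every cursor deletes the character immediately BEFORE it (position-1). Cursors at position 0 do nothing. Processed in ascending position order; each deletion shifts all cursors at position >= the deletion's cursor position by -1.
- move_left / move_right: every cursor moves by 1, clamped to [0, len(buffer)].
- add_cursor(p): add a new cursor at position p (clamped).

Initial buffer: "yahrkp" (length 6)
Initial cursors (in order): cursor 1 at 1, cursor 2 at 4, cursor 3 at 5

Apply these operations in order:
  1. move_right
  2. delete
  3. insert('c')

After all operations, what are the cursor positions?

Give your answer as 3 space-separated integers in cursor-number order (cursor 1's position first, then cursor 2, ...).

After op 1 (move_right): buffer="yahrkp" (len 6), cursors c1@2 c2@5 c3@6, authorship ......
After op 2 (delete): buffer="yhr" (len 3), cursors c1@1 c2@3 c3@3, authorship ...
After op 3 (insert('c')): buffer="ychrcc" (len 6), cursors c1@2 c2@6 c3@6, authorship .1..23

Answer: 2 6 6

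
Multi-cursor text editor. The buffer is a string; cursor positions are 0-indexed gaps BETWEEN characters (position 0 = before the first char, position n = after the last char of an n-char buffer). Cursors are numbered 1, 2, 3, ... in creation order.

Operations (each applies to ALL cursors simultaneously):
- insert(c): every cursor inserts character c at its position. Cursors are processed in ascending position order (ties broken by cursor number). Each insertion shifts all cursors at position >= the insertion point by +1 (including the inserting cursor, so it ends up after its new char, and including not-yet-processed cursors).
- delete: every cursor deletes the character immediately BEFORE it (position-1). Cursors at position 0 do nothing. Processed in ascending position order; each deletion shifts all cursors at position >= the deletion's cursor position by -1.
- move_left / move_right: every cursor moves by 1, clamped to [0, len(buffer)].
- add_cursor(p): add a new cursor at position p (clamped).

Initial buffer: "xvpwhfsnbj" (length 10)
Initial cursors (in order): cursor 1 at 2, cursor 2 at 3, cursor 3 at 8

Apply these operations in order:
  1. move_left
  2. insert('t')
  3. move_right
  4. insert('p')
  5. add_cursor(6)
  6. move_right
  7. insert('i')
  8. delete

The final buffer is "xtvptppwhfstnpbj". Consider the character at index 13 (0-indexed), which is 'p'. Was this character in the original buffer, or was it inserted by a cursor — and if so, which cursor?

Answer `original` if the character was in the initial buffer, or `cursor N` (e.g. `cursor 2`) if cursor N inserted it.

After op 1 (move_left): buffer="xvpwhfsnbj" (len 10), cursors c1@1 c2@2 c3@7, authorship ..........
After op 2 (insert('t')): buffer="xtvtpwhfstnbj" (len 13), cursors c1@2 c2@4 c3@10, authorship .1.2.....3...
After op 3 (move_right): buffer="xtvtpwhfstnbj" (len 13), cursors c1@3 c2@5 c3@11, authorship .1.2.....3...
After op 4 (insert('p')): buffer="xtvptppwhfstnpbj" (len 16), cursors c1@4 c2@7 c3@14, authorship .1.12.2....3.3..
After op 5 (add_cursor(6)): buffer="xtvptppwhfstnpbj" (len 16), cursors c1@4 c4@6 c2@7 c3@14, authorship .1.12.2....3.3..
After op 6 (move_right): buffer="xtvptppwhfstnpbj" (len 16), cursors c1@5 c4@7 c2@8 c3@15, authorship .1.12.2....3.3..
After op 7 (insert('i')): buffer="xtvptippiwihfstnpbij" (len 20), cursors c1@6 c4@9 c2@11 c3@19, authorship .1.121.24.2...3.3.3.
After op 8 (delete): buffer="xtvptppwhfstnpbj" (len 16), cursors c1@5 c4@7 c2@8 c3@15, authorship .1.12.2....3.3..
Authorship (.=original, N=cursor N): . 1 . 1 2 . 2 . . . . 3 . 3 . .
Index 13: author = 3

Answer: cursor 3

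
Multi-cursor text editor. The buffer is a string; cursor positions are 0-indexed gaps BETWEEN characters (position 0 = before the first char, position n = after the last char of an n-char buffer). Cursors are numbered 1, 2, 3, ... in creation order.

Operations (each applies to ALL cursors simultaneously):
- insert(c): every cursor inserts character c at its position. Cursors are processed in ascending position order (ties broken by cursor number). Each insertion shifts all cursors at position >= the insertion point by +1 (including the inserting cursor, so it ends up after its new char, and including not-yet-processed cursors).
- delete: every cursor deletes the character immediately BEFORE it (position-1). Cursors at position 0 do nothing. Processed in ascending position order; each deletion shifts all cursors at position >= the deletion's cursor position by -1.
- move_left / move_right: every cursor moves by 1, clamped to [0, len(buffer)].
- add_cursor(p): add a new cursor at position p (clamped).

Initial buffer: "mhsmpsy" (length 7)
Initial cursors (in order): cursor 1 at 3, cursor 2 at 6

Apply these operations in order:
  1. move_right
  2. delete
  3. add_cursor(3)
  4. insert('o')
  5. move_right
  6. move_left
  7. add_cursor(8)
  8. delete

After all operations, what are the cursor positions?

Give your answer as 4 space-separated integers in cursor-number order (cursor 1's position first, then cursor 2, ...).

After op 1 (move_right): buffer="mhsmpsy" (len 7), cursors c1@4 c2@7, authorship .......
After op 2 (delete): buffer="mhsps" (len 5), cursors c1@3 c2@5, authorship .....
After op 3 (add_cursor(3)): buffer="mhsps" (len 5), cursors c1@3 c3@3 c2@5, authorship .....
After op 4 (insert('o')): buffer="mhsoopso" (len 8), cursors c1@5 c3@5 c2@8, authorship ...13..2
After op 5 (move_right): buffer="mhsoopso" (len 8), cursors c1@6 c3@6 c2@8, authorship ...13..2
After op 6 (move_left): buffer="mhsoopso" (len 8), cursors c1@5 c3@5 c2@7, authorship ...13..2
After op 7 (add_cursor(8)): buffer="mhsoopso" (len 8), cursors c1@5 c3@5 c2@7 c4@8, authorship ...13..2
After op 8 (delete): buffer="mhsp" (len 4), cursors c1@3 c3@3 c2@4 c4@4, authorship ....

Answer: 3 4 3 4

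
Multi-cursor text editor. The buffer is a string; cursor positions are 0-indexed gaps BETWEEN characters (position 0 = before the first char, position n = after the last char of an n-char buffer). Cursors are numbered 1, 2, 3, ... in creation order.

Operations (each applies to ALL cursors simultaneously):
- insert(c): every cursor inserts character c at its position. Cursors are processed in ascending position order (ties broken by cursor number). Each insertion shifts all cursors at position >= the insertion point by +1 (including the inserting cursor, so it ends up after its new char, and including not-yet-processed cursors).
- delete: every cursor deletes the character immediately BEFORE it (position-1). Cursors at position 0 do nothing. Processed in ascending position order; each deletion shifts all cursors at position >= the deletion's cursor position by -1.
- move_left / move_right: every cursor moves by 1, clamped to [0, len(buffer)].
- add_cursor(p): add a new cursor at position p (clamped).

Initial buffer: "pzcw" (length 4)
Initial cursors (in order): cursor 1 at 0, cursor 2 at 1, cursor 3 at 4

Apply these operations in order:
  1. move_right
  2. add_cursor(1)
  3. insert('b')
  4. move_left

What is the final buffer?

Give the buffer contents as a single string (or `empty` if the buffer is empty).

After op 1 (move_right): buffer="pzcw" (len 4), cursors c1@1 c2@2 c3@4, authorship ....
After op 2 (add_cursor(1)): buffer="pzcw" (len 4), cursors c1@1 c4@1 c2@2 c3@4, authorship ....
After op 3 (insert('b')): buffer="pbbzbcwb" (len 8), cursors c1@3 c4@3 c2@5 c3@8, authorship .14.2..3
After op 4 (move_left): buffer="pbbzbcwb" (len 8), cursors c1@2 c4@2 c2@4 c3@7, authorship .14.2..3

Answer: pbbzbcwb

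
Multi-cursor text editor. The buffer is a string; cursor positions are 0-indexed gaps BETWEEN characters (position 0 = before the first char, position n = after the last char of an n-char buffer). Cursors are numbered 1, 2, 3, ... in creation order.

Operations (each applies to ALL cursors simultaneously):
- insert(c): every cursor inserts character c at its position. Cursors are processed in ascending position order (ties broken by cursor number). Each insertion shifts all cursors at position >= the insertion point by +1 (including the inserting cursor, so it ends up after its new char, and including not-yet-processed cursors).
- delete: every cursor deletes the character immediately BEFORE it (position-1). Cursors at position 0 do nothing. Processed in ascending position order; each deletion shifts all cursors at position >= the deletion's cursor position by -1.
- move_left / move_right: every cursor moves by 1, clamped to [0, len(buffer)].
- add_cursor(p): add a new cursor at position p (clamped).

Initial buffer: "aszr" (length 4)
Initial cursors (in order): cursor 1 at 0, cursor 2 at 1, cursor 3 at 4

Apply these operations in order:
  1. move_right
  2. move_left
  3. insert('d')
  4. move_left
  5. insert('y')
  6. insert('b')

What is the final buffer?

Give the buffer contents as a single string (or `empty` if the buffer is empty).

Answer: ybdaybdszybdr

Derivation:
After op 1 (move_right): buffer="aszr" (len 4), cursors c1@1 c2@2 c3@4, authorship ....
After op 2 (move_left): buffer="aszr" (len 4), cursors c1@0 c2@1 c3@3, authorship ....
After op 3 (insert('d')): buffer="dadszdr" (len 7), cursors c1@1 c2@3 c3@6, authorship 1.2..3.
After op 4 (move_left): buffer="dadszdr" (len 7), cursors c1@0 c2@2 c3@5, authorship 1.2..3.
After op 5 (insert('y')): buffer="ydaydszydr" (len 10), cursors c1@1 c2@4 c3@8, authorship 11.22..33.
After op 6 (insert('b')): buffer="ybdaybdszybdr" (len 13), cursors c1@2 c2@6 c3@11, authorship 111.222..333.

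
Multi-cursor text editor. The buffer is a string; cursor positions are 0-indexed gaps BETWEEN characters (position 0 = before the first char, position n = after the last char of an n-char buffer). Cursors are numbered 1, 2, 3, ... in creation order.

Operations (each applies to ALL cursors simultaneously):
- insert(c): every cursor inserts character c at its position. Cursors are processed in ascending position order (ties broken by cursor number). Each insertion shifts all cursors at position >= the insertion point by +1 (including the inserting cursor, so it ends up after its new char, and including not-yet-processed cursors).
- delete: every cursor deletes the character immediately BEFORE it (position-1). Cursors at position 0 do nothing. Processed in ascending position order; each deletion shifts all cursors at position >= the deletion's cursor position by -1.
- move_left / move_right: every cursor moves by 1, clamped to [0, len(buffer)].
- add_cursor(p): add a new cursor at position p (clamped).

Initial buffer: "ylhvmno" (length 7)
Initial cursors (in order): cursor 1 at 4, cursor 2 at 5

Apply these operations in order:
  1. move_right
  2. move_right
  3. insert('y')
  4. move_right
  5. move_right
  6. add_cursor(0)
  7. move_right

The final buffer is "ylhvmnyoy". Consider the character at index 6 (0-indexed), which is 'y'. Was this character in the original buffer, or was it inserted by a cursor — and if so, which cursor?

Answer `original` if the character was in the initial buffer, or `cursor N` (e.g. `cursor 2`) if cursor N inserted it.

Answer: cursor 1

Derivation:
After op 1 (move_right): buffer="ylhvmno" (len 7), cursors c1@5 c2@6, authorship .......
After op 2 (move_right): buffer="ylhvmno" (len 7), cursors c1@6 c2@7, authorship .......
After op 3 (insert('y')): buffer="ylhvmnyoy" (len 9), cursors c1@7 c2@9, authorship ......1.2
After op 4 (move_right): buffer="ylhvmnyoy" (len 9), cursors c1@8 c2@9, authorship ......1.2
After op 5 (move_right): buffer="ylhvmnyoy" (len 9), cursors c1@9 c2@9, authorship ......1.2
After op 6 (add_cursor(0)): buffer="ylhvmnyoy" (len 9), cursors c3@0 c1@9 c2@9, authorship ......1.2
After op 7 (move_right): buffer="ylhvmnyoy" (len 9), cursors c3@1 c1@9 c2@9, authorship ......1.2
Authorship (.=original, N=cursor N): . . . . . . 1 . 2
Index 6: author = 1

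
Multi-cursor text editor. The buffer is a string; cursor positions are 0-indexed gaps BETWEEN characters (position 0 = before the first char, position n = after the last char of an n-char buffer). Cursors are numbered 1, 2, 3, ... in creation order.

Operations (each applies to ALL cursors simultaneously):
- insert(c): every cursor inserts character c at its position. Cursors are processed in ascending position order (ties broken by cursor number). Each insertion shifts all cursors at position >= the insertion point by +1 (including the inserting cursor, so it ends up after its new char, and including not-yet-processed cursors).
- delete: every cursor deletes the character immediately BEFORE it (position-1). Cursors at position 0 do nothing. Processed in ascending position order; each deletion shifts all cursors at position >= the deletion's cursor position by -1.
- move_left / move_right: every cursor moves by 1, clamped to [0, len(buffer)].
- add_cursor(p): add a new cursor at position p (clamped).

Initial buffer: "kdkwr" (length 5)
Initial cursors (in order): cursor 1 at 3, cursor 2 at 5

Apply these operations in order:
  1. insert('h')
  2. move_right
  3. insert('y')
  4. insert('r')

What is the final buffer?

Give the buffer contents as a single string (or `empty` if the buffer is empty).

After op 1 (insert('h')): buffer="kdkhwrh" (len 7), cursors c1@4 c2@7, authorship ...1..2
After op 2 (move_right): buffer="kdkhwrh" (len 7), cursors c1@5 c2@7, authorship ...1..2
After op 3 (insert('y')): buffer="kdkhwyrhy" (len 9), cursors c1@6 c2@9, authorship ...1.1.22
After op 4 (insert('r')): buffer="kdkhwyrrhyr" (len 11), cursors c1@7 c2@11, authorship ...1.11.222

Answer: kdkhwyrrhyr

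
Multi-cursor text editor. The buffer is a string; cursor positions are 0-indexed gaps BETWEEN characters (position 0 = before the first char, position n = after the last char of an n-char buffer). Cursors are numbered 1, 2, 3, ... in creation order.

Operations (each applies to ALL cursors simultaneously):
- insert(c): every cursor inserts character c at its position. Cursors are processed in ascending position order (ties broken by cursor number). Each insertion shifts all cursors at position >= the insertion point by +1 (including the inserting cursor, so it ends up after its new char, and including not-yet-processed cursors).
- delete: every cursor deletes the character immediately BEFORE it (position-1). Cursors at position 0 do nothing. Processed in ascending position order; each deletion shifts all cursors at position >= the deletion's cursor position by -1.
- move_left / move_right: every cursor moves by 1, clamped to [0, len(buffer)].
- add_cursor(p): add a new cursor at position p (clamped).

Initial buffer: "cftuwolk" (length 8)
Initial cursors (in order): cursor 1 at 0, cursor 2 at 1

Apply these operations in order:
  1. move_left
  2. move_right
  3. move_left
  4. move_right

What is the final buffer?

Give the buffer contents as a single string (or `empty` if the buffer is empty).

Answer: cftuwolk

Derivation:
After op 1 (move_left): buffer="cftuwolk" (len 8), cursors c1@0 c2@0, authorship ........
After op 2 (move_right): buffer="cftuwolk" (len 8), cursors c1@1 c2@1, authorship ........
After op 3 (move_left): buffer="cftuwolk" (len 8), cursors c1@0 c2@0, authorship ........
After op 4 (move_right): buffer="cftuwolk" (len 8), cursors c1@1 c2@1, authorship ........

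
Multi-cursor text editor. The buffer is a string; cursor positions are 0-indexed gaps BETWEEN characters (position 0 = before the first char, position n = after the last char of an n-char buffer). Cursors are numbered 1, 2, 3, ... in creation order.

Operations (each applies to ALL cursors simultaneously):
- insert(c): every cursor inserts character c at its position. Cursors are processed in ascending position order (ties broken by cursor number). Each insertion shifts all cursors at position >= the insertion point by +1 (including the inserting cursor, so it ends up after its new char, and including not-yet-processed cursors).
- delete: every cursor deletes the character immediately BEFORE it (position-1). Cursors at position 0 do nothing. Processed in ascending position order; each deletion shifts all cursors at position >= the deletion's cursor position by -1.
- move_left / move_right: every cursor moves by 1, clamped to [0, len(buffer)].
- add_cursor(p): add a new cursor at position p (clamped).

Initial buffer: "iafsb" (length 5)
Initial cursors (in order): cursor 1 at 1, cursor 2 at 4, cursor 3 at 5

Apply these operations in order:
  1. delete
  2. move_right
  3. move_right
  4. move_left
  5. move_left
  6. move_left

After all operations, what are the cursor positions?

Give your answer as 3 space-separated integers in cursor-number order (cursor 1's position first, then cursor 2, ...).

Answer: 0 0 0

Derivation:
After op 1 (delete): buffer="af" (len 2), cursors c1@0 c2@2 c3@2, authorship ..
After op 2 (move_right): buffer="af" (len 2), cursors c1@1 c2@2 c3@2, authorship ..
After op 3 (move_right): buffer="af" (len 2), cursors c1@2 c2@2 c3@2, authorship ..
After op 4 (move_left): buffer="af" (len 2), cursors c1@1 c2@1 c3@1, authorship ..
After op 5 (move_left): buffer="af" (len 2), cursors c1@0 c2@0 c3@0, authorship ..
After op 6 (move_left): buffer="af" (len 2), cursors c1@0 c2@0 c3@0, authorship ..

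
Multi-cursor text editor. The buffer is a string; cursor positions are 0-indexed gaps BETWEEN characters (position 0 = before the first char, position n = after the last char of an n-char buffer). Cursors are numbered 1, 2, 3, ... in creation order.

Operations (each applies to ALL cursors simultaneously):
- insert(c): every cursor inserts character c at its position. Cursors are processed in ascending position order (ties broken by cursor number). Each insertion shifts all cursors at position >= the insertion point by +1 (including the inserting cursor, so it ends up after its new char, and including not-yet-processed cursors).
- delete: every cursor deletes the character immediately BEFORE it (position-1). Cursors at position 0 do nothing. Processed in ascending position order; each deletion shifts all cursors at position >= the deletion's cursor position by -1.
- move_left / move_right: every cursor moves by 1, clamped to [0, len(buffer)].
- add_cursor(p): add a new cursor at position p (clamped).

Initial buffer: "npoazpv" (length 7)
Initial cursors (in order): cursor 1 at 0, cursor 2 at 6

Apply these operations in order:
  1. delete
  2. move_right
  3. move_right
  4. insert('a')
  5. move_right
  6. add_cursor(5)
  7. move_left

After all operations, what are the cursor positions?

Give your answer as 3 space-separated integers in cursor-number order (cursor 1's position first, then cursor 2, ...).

After op 1 (delete): buffer="npoazv" (len 6), cursors c1@0 c2@5, authorship ......
After op 2 (move_right): buffer="npoazv" (len 6), cursors c1@1 c2@6, authorship ......
After op 3 (move_right): buffer="npoazv" (len 6), cursors c1@2 c2@6, authorship ......
After op 4 (insert('a')): buffer="npaoazva" (len 8), cursors c1@3 c2@8, authorship ..1....2
After op 5 (move_right): buffer="npaoazva" (len 8), cursors c1@4 c2@8, authorship ..1....2
After op 6 (add_cursor(5)): buffer="npaoazva" (len 8), cursors c1@4 c3@5 c2@8, authorship ..1....2
After op 7 (move_left): buffer="npaoazva" (len 8), cursors c1@3 c3@4 c2@7, authorship ..1....2

Answer: 3 7 4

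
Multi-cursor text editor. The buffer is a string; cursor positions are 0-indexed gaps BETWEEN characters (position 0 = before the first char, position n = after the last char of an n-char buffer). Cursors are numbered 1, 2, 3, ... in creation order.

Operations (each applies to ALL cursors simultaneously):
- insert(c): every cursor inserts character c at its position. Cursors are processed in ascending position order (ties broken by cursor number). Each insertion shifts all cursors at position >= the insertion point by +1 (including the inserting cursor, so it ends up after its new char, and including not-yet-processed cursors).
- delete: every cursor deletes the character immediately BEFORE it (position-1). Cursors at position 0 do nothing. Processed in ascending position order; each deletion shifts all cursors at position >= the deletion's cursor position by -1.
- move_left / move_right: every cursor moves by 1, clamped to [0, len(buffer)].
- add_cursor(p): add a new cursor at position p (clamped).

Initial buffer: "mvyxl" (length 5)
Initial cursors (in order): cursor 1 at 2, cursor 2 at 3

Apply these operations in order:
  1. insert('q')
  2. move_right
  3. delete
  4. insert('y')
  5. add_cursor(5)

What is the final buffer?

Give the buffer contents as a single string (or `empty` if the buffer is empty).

After op 1 (insert('q')): buffer="mvqyqxl" (len 7), cursors c1@3 c2@5, authorship ..1.2..
After op 2 (move_right): buffer="mvqyqxl" (len 7), cursors c1@4 c2@6, authorship ..1.2..
After op 3 (delete): buffer="mvqql" (len 5), cursors c1@3 c2@4, authorship ..12.
After op 4 (insert('y')): buffer="mvqyqyl" (len 7), cursors c1@4 c2@6, authorship ..1122.
After op 5 (add_cursor(5)): buffer="mvqyqyl" (len 7), cursors c1@4 c3@5 c2@6, authorship ..1122.

Answer: mvqyqyl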